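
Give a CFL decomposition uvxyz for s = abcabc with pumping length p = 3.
u='ab', v='c', x='a', y='b', z='c'

For s = abcabc with pumping length p = 3:

One valid decomposition:
- u = 'ab'
- v = 'c'
- x = 'a'
- y = 'b'
- z = 'c'

Verification:
- uvxyz = 'ab' + 'c' + 'a' + 'b' + 'c' = abcabc ✓
- |vxy| = |'cab'| = 3 ≤ 3 ✓
- |vy| = |'cb'| = 2 > 0 ✓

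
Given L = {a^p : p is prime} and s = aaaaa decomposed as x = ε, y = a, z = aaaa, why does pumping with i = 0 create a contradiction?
xy⁰z = aaaa ∉ L

Pumping with i = 0 replaces y = a by y⁰ = ε:
- Original: s = xyz = aaaaa; aaaaa has length 5, which is prime, so it is in L
- Pumped: xy⁰z = ε · ε · aaaa = aaaa
- aaaa has length 4 = 2 × 2, which is not prime, so it is not in L

The pumping lemma would require xy⁰z ∈ L, so this decomposition yields a contradiction.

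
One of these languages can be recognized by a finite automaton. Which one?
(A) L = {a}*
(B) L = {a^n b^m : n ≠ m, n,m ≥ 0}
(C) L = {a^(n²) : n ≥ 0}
(A) {a}*

(A) L = {a}* is regular.

This can be recognized by a finite automaton (DFA/NFA).
Regular expressions like {a}* define regular languages.

The other choices are not regular:
- {a^n b^m : n ≠ m, n,m ≥ 0}: After pumping a's, we can make n = m
- {a^(n²) : n ≥ 0}: After pumping, length is no longer a perfect square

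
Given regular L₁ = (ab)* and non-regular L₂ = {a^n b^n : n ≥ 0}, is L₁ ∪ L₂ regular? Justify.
No — L₁ ∪ L₂ is not regular.

Let U = (ab)* ∪ {a^n b^n}. If U were regular, then U ∩ aa*bb* would be regular (closure under intersection with a regular language). But (ab)* ∩ aa*bb* = {ab} and {a^n b^n} ∩ aa*bb* = {a^n b^n : n ≥ 1}, so U ∩ aa*bb* = {a^n b^n : n ≥ 1}, which is not regular. Hence U is not regular.

Note that the bare facts "L₁ regular, L₂ non-regular" do not settle the question by themselves: the closure of regular languages under ∪, ∩, complement and difference applies only when BOTH operands are regular. With a non-regular operand the result can come out regular or non-regular depending on the specific languages, so one has to work out L₁ ∪ L₂ for this particular pair, as above.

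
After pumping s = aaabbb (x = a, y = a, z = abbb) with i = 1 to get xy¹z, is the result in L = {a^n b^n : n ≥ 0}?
Yes

xy¹z = a · a · abbb = aaabbb.
aaabbb = a^3 b^3 has equal counts (3 = 3), so it is in L.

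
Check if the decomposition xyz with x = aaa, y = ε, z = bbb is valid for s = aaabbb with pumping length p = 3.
Violated: |y| > 0

The decomposition x = aaa, y = ε, z = bbb for s = aaabbb with p = 3
violates the constraint: |y| > 0

|y| = 0, but the pumping lemma requires |y| > 0 (y must be non-empty).

Pumping lemma constraints:
1. xyz = s (decomposition is valid)
2. |xy| ≤ p
3. |y| > 0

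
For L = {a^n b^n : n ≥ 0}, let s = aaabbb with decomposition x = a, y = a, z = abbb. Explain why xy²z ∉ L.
xy²z = aaaabbb ∉ L

Pumping with i = 2 replaces y = a by y² = aa:
- Original: s = xyz = aaabbb; aaabbb = a^3 b^3 has equal counts (3 = 3), so it is in L
- Pumped: xy²z = a · aa · abbb = aaaabbb
- aaaabbb has 4 a's and 3 b's; 4 ≠ 3, so it is not in L

The pumping lemma would require xy²z ∈ L, so this decomposition yields a contradiction.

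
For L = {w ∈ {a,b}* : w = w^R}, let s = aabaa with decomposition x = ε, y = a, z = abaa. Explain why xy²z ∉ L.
xy²z = aaabaa ∉ L

Pumping with i = 2 replaces y = a by y² = aa:
- Original: s = xyz = aabaa; aabaa reversed is aabaa, the same string, so it is a palindrome and is in L
- Pumped: xy²z = ε · aa · abaa = aaabaa
- aaabaa reversed is aabaaa ≠ aaabaa, so it is not a palindrome and is not in L

The pumping lemma would require xy²z ∈ L, so this decomposition yields a contradiction.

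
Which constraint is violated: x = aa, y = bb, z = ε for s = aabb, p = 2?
Violated: |xy| ≤ p

The decomposition x = aa, y = bb, z = ε for s = aabb with p = 2
violates the constraint: |xy| ≤ p

|xy| = |aabb| = 4 > 2 = p. The decomposition puts too many characters in xy.

Pumping lemma constraints:
1. xyz = s (decomposition is valid)
2. |xy| ≤ p
3. |y| > 0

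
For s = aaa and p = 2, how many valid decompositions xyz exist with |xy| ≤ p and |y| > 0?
3

For s = 'aaa' with pumping length p = 2:

Constraints: |xy| ≤ 2, |y| > 0

Valid decompositions (|xy| ≤ p, |y| ≥ 1):
  • x='', y='a', z='aa'
  • x='a', y='a', z='a'
  • x='', y='aa', z='a'

Total count: 3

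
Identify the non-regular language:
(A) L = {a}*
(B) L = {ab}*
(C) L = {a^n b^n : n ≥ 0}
(C) {a^n b^n : n ≥ 0}

(C) L = {a^n b^n : n ≥ 0} is NOT regular.

The pumping lemma can be used to prove this:
After pumping, the number of a's and b's become unequal

The other languages are regular because they can be recognized by finite automata.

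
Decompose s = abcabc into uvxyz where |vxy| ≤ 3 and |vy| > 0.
u='ab', v='c', x='a', y='b', z='c'

For s = abcabc with pumping length p = 3:

One valid decomposition:
- u = 'ab'
- v = 'c'
- x = 'a'
- y = 'b'
- z = 'c'

Verification:
- uvxyz = 'ab' + 'c' + 'a' + 'b' + 'c' = abcabc ✓
- |vxy| = |'cab'| = 3 ≤ 3 ✓
- |vy| = |'cb'| = 2 > 0 ✓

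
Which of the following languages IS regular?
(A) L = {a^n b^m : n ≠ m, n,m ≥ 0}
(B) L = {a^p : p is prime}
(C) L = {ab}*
(C) {ab}*

(C) L = {ab}* is regular.

This can be recognized by a finite automaton (DFA/NFA).
Regular expressions like {ab}* define regular languages.

The other choices are not regular:
- {a^n b^m : n ≠ m, n,m ≥ 0}: After pumping a's, we can make n = m
- {a^p : p is prime}: After pumping, the length becomes composite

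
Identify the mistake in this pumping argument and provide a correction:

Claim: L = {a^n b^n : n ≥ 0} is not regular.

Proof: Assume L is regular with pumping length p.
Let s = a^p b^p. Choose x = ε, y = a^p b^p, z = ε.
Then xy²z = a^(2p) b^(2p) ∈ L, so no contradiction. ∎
Error: The decomposition violates |xy| ≤ p. With y = a^p b^p, |xy| = |y| = 2p > p. (The proof also miscomputes xy²z, which would be a^p b^p a^p b^p rather than a^(2p) b^(2p), and it wrongly treats one harmless decomposition as settling the matter — the prover does not get to choose the decomposition.)

Correction: The pumping lemma requires |xy| ≤ p, and the argument must handle every decomposition satisfying |xy| ≤ p, |y| ≥ 1. Since s starts with p a's, any such y consists only of a's, say y = a^k with k ≥ 1. Then xy²z = a^(p+k) b^p has unequal numbers of a's and b's, so xy²z ∉ L — the required contradiction.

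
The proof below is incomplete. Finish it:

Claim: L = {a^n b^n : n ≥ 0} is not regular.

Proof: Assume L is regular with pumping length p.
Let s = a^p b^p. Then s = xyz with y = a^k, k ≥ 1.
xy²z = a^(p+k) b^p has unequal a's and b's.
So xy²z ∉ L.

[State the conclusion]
This contradicts the pumping lemma for regular languages,
which guarantees xy^i z ∈ L for all i ≥ 0.

Since our assumption that L is regular leads to a contradiction,
we conclude that L = {a^n b^n : n ≥ 0} is NOT regular. ∎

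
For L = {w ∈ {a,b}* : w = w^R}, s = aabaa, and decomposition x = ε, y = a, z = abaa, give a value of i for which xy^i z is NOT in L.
i = 0

xy⁰z = ε · ε · abaa = abaa; abaa reversed is aaba ≠ abaa, so it is not a palindrome and is not in L.
(Other choices also work, e.g. i = 2, 3; only i = 1 is guaranteed to stay in L since xy¹z = s.)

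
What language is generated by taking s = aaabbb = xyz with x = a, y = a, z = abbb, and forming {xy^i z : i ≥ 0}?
{xy^i z : i ≥ 0} = {a^(2+i) b^3 : i ≥ 0} = {aabbb, aaabbb, aaaabbb, ...}

With x = a, y = a, z = abbb: Starting with aaabbb and pumping the second 'a', we get strings with 2+i a's followed by 3 b's for i = 0, 1, 2, ...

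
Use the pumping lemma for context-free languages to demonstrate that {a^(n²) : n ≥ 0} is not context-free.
Assume for contradiction that L is context-free, and let p ≥ 1 be the pumping length given by the pumping lemma for CFLs.
Choose s = a^(p²). Then s ∈ L and |s| = p² ≥ p.
By the CFL pumping lemma, s = uvxyz for some u, v, x, y, z with |vxy| ≤ p, |vy| ≥ 1, and uv^i xy^i z ∈ L for every i ≥ 0.
All symbols are a's, so only lengths matter: let k = |vy|, with 1 ≤ k ≤ |vxy| ≤ p.

Take i = 2: |uv²xy²z| = p² + k, and p² < p² + k ≤ p² + p < (p + 1)².
So the length lies strictly between consecutive squares and is not a perfect square; uv²xy²z ∉ L.

This contradicts the CFL pumping lemma, which requires uv^i xy^i z ∈ L for all i ≥ 0.
Hence L = {a^(n²) : n ≥ 0} is not context-free. ∎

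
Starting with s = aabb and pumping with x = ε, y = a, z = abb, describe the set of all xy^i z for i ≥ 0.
{xy^i z : i ≥ 0} = {a^(i+1) b^2 : i ≥ 0} = {abb, aabb, aaabb, ...}

With x = ε, y = a, z = abb: Starting with aabb and pumping the first 'a' (z = abb keeps the second 'a'), we get strings with i+1 a's followed by 2 b's for i = 0, 1, 2, ...; note bb is not produced because z always contributes one a.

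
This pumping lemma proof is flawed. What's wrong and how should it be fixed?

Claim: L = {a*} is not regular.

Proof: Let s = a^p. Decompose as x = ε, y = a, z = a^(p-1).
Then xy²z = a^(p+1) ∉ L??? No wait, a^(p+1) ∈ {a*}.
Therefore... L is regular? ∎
Error: The proof attempts to show a*  is not regular, but a* IS regular!

Correction: a* is a regular language (recognized by a simple DFA with one accepting state and self-loop on 'a'). The pumping lemma can only prove non-regularity, not regularity. For regular languages, pumping always works.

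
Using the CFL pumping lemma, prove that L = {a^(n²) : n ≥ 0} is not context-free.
Assume for contradiction that L is context-free, and let p ≥ 1 be the pumping length given by the pumping lemma for CFLs.
Choose s = a^(p²). Then s ∈ L and |s| = p² ≥ p.
By the CFL pumping lemma, s = uvxyz for some u, v, x, y, z with |vxy| ≤ p, |vy| ≥ 1, and uv^i xy^i z ∈ L for every i ≥ 0.
All symbols are a's, so only lengths matter: let k = |vy|, with 1 ≤ k ≤ |vxy| ≤ p.

Take i = 2: |uv²xy²z| = p² + k, and p² < p² + k ≤ p² + p < (p + 1)².
So the length lies strictly between consecutive squares and is not a perfect square; uv²xy²z ∉ L.

This contradicts the CFL pumping lemma, which requires uv^i xy^i z ∈ L for all i ≥ 0.
Hence L = {a^(n²) : n ≥ 0} is not context-free. ∎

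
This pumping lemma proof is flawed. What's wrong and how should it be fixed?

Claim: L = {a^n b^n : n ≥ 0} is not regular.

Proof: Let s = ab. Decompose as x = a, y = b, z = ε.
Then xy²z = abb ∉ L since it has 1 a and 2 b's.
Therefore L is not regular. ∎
Error: The string s = ab might be shorter than the pumping length p.

Correction: Choose s = a^p b^p to ensure |s| ≥ p. Also, the decomposition is wrong: with |xy| ≤ p, y cannot include b's when s starts with p a's.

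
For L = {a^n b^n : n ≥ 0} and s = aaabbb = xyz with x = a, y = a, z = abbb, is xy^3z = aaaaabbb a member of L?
No

xy³z = a · aaa · abbb = aaaaabbb.
aaaaabbb has 5 a's and 3 b's; 5 ≠ 3, so it is not in L.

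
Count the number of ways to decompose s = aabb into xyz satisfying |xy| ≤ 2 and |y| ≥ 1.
3

For s = 'aabb' with pumping length p = 2:

Constraints: |xy| ≤ 2, |y| > 0

Valid decompositions (|xy| ≤ p, |y| ≥ 1):
  • x='', y='a', z='abb'
  • x='a', y='a', z='bb'
  • x='', y='aa', z='bb'

Total count: 3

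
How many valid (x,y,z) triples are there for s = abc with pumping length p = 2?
3

For s = 'abc' with pumping length p = 2:

Constraints: |xy| ≤ 2, |y| > 0

Valid decompositions (|xy| ≤ p, |y| ≥ 1):
  • x='', y='a', z='bc'
  • x='a', y='b', z='c'
  • x='', y='ab', z='c'

Total count: 3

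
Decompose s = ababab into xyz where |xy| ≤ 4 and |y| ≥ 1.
x = 'a', y = 'bab', z = 'ab'

For s = ababab and p = 4, one valid decomposition is:
- x = 'a' (length 1)
- y = 'bab' (length 3)
- z = 'ab' (length 2)

Verification:
- xyz = 'a' + 'bab' + 'ab' = ababab ✓
- |xy| = 4 ≤ 4 ✓
- |y| = 3 > 0 ✓

All pumping lemma constraints are satisfied.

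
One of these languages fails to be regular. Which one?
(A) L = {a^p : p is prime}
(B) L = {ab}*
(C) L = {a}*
(A) {a^p : p is prime}

(A) L = {a^p : p is prime} is NOT regular.

The pumping lemma can be used to prove this:
After pumping, the length becomes composite

The other languages are regular because they can be recognized by finite automata.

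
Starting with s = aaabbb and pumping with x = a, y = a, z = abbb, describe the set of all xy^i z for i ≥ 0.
{xy^i z : i ≥ 0} = {a^(2+i) b^3 : i ≥ 0} = {aabbb, aaabbb, aaaabbb, ...}

With x = a, y = a, z = abbb: Starting with aaabbb and pumping the second 'a', we get strings with 2+i a's followed by 3 b's for i = 0, 1, 2, ...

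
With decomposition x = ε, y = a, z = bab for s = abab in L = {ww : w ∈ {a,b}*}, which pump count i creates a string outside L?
i = 0

xy⁰z = ε · ε · bab = bab; bab has odd length 3, so it cannot be written as ww and is not in L.
(Other choices also work, e.g. i = 2, 3; only i = 1 is guaranteed to stay in L since xy¹z = s.)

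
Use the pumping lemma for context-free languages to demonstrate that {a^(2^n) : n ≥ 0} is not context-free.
Assume for contradiction that L is context-free, and let p ≥ 1 be the pumping length given by the pumping lemma for CFLs.
Choose s = a^(2^p). Then s ∈ L and |s| = 2^p ≥ p.
By the CFL pumping lemma, s = uvxyz for some u, v, x, y, z with |vxy| ≤ p, |vy| ≥ 1, and uv^i xy^i z ∈ L for every i ≥ 0.
All symbols are a's, so only lengths matter: let k = |vy|, with 1 ≤ k ≤ |vxy| ≤ p < 2^p.

Take i = 2: |uv²xy²z| = 2^p + k, and 2^p < 2^p + k < 2^p + 2^p = 2^(p+1).
So the length lies strictly between consecutive powers of two and is not a power of 2; uv²xy²z ∉ L.

This contradicts the CFL pumping lemma, which requires uv^i xy^i z ∈ L for all i ≥ 0.
Hence L = {a^(2^n) : n ≥ 0} is not context-free. ∎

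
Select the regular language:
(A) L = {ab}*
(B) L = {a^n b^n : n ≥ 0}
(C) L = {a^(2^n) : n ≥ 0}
(A) {ab}*

(A) L = {ab}* is regular.

This can be recognized by a finite automaton (DFA/NFA).
Regular expressions like {ab}* define regular languages.

The other choices are not regular:
- {a^n b^n : n ≥ 0}: After pumping, the number of a's and b's become unequal
- {a^(2^n) : n ≥ 0}: After pumping, length is no longer a power of 2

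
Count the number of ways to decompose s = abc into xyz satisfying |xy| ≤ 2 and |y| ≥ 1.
3

For s = 'abc' with pumping length p = 2:

Constraints: |xy| ≤ 2, |y| > 0

Valid decompositions (|xy| ≤ p, |y| ≥ 1):
  • x='', y='a', z='bc'
  • x='a', y='b', z='c'
  • x='', y='ab', z='c'

Total count: 3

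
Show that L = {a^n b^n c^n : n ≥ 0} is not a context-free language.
Assume for contradiction that L is context-free, and let p ≥ 1 be the pumping length given by the pumping lemma for CFLs.
Choose s = a^p b^p c^p. Then s ∈ L and |s| = 3p ≥ p.
By the CFL pumping lemma, s = uvxyz for some u, v, x, y, z with |vxy| ≤ p, |vy| ≥ 1, and uv^i xy^i z ∈ L for every i ≥ 0.

Because |vxy| ≤ p, the window vxy cannot contain both an a and a c: any substring of s containing both must include the entire block b^p plus at least one a and one c, so it has length ≥ p + 2 > p.
Hence at least one of the letters a, c does not occur in vy at all.

Take i = 0: the string uxz is obtained from s by deleting |vy| ≥ 1 symbols, so |uxz| = 3p − |vy| < 3p.
But the letter (a or c) that does not occur in vy still occurs exactly p times in uxz. Every string of L with exactly p copies of some letter is a^p b^p c^p, of length 3p. Since |uxz| < 3p, uxz ∉ L.

This contradicts the CFL pumping lemma, which requires uv^i xy^i z ∈ L for all i ≥ 0.
Hence L = {a^n b^n c^n : n ≥ 0} is not context-free. ∎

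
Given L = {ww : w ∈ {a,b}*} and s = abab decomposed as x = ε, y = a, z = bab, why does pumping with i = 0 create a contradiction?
xy⁰z = bab ∉ L

Pumping with i = 0 replaces y = a by y⁰ = ε:
- Original: s = xyz = abab; abab splits into halves ab · ab, which are equal, so it is in L (w = ab)
- Pumped: xy⁰z = ε · ε · bab = bab
- bab has odd length 3, so it cannot be written as ww and is not in L

The pumping lemma would require xy⁰z ∈ L, so this decomposition yields a contradiction.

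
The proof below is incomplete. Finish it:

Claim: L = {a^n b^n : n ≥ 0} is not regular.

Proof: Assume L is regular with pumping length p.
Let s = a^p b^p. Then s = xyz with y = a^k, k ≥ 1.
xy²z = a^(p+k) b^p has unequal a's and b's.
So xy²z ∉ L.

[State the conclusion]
This contradicts the pumping lemma for regular languages,
which guarantees xy^i z ∈ L for all i ≥ 0.

Since our assumption that L is regular leads to a contradiction,
we conclude that L = {a^n b^n : n ≥ 0} is NOT regular. ∎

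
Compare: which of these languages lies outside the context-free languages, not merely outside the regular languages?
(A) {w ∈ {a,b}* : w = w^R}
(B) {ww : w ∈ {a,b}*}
(B) {ww : w ∈ {a,b}*}

(B) {ww : w ∈ {a,b}*} requires the CFL pumping lemma.

- {w ∈ {a,b}* : w = w^R} is context-free (but not regular)
  • Can be shown non-regular with the regular pumping lemma
  • After pumping, the string is no longer symmetric

- {ww : w ∈ {a,b}*} is NOT context-free
  • Requires the CFL pumping lemma to prove
  • Cannot verify equality of two arbitrary substrings

The CFL pumping lemma is "stronger" in that it can prove non-membership
in the larger class of context-free languages.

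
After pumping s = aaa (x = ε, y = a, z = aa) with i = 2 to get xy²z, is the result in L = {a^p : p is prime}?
No

xy²z = ε · aa · aa = aaaa.
aaaa has length 4 = 2 × 2, which is not prime, so it is not in L.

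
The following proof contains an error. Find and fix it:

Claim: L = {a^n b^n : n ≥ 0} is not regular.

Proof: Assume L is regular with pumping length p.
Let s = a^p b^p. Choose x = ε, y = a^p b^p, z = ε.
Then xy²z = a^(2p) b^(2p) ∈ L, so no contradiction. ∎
Error: The decomposition violates |xy| ≤ p. With y = a^p b^p, |xy| = |y| = 2p > p. (The proof also miscomputes xy²z, which would be a^p b^p a^p b^p rather than a^(2p) b^(2p), and it wrongly treats one harmless decomposition as settling the matter — the prover does not get to choose the decomposition.)

Correction: The pumping lemma requires |xy| ≤ p, and the argument must handle every decomposition satisfying |xy| ≤ p, |y| ≥ 1. Since s starts with p a's, any such y consists only of a's, say y = a^k with k ≥ 1. Then xy²z = a^(p+k) b^p has unequal numbers of a's and b's, so xy²z ∉ L — the required contradiction.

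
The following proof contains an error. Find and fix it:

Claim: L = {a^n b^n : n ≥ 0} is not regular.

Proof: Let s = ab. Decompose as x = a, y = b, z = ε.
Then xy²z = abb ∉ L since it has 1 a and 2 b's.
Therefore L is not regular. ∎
Error: The string s = ab might be shorter than the pumping length p.

Correction: Choose s = a^p b^p to ensure |s| ≥ p. Also, the decomposition is wrong: with |xy| ≤ p, y cannot include b's when s starts with p a's.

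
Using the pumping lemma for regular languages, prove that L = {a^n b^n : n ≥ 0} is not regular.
Assume for contradiction that L is regular, and let p ≥ 1 be the pumping length given by the pumping lemma.
Choose s = a^p b^p. Then s ∈ L and |s| = 2p ≥ p.
By the pumping lemma, s = xyz for some x, y, z with |xy| ≤ p, |y| ≥ 1, and xy^i z ∈ L for every i ≥ 0.
Since |xy| ≤ p and the first p symbols of s are all a's, we must have y = a^k for some k with 1 ≤ k ≤ p.

Take i = 0: xy⁰z = a^(p − k) b^p.
This string has p − k a's but p b's, and p − k < p because k ≥ 1. So xy⁰z ∉ L.

This contradicts the pumping lemma, which requires xy^i z ∈ L for all i ≥ 0.
Hence L = {a^n b^n : n ≥ 0} is not regular. ∎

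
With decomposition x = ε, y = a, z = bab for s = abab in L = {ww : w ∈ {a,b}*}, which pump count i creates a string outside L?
i = 2

xy²z = ε · aa · bab = aabab; aabab has odd length 5, so it cannot be written as ww and is not in L.
(Other choices also work, e.g. i = 0, 3; only i = 1 is guaranteed to stay in L since xy¹z = s.)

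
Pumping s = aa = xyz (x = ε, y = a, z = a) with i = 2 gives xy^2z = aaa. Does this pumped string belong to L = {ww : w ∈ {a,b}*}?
No

xy²z = ε · aa · a = aaa.
aaa has odd length 3, so it cannot be written as ww and is not in L.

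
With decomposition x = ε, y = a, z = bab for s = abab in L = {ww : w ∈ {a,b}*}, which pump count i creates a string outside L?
i = 2

xy²z = ε · aa · bab = aabab; aabab has odd length 5, so it cannot be written as ww and is not in L.
(Other choices also work, e.g. i = 0, 3; only i = 1 is guaranteed to stay in L since xy¹z = s.)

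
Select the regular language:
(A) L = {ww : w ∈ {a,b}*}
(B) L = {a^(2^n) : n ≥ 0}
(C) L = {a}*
(C) {a}*

(C) L = {a}* is regular.

This can be recognized by a finite automaton (DFA/NFA).
Regular expressions like {a}* define regular languages.

The other choices are not regular:
- {a^(2^n) : n ≥ 0}: After pumping, length is no longer a power of 2
- {ww : w ∈ {a,b}*}: After pumping, the two halves no longer match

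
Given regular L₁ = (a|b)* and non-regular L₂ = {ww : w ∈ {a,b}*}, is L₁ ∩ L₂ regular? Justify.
No — L₁ ∩ L₂ is not regular.

(a|b)* is all strings over {a,b}, so L₁ ∩ L₂ = {ww : w ∈ {a,b}*} = L₂ itself, which is not regular (pump s = a^p b a^p b).

Note that the bare facts "L₁ regular, L₂ non-regular" do not settle the question by themselves: the closure of regular languages under ∪, ∩, complement and difference applies only when BOTH operands are regular. With a non-regular operand the result can come out regular or non-regular depending on the specific languages, so one has to work out L₁ ∩ L₂ for this particular pair, as above.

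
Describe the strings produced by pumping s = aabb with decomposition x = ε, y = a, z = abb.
{xy^i z : i ≥ 0} = {a^(i+1) b^2 : i ≥ 0} = {abb, aabb, aaabb, ...}

With x = ε, y = a, z = abb: Starting with aabb and pumping the first 'a' (z = abb keeps the second 'a'), we get strings with i+1 a's followed by 2 b's for i = 0, 1, 2, ...; note bb is not produced because z always contributes one a.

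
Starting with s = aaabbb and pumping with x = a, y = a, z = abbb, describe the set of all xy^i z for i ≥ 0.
{xy^i z : i ≥ 0} = {a^(2+i) b^3 : i ≥ 0} = {aabbb, aaabbb, aaaabbb, ...}

With x = a, y = a, z = abbb: Starting with aaabbb and pumping the second 'a', we get strings with 2+i a's followed by 3 b's for i = 0, 1, 2, ...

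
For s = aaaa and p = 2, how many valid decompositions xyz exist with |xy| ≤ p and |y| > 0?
3

For s = 'aaaa' with pumping length p = 2:

Constraints: |xy| ≤ 2, |y| > 0

Valid decompositions (|xy| ≤ p, |y| ≥ 1):
  • x='', y='a', z='aaa'
  • x='a', y='a', z='aa'
  • x='', y='aa', z='aa'

Total count: 3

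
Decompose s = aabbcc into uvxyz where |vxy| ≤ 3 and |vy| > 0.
u='aa', v='b', x='b', y='c', z='c'

For s = aabbcc with pumping length p = 3:

One valid decomposition:
- u = 'aa'
- v = 'b'
- x = 'b'
- y = 'c'
- z = 'c'

Verification:
- uvxyz = 'aa' + 'b' + 'b' + 'c' + 'c' = aabbcc ✓
- |vxy| = |'bbc'| = 3 ≤ 3 ✓
- |vy| = |'bc'| = 2 > 0 ✓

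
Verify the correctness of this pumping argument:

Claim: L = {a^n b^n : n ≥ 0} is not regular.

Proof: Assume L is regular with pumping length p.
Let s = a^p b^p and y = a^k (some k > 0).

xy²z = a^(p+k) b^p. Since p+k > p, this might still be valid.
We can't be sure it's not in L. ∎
The proof is INCORRECT.

Error: The conclusion is wrong.
xy²z = a^(p+k) b^p is definitely NOT in L because the number of a's (p+k) ≠ number of b's (p).
The proof incorrectly doubts what is actually a valid contradiction.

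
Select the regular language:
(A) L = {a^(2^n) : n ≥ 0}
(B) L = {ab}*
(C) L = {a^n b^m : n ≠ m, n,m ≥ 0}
(B) {ab}*

(B) L = {ab}* is regular.

This can be recognized by a finite automaton (DFA/NFA).
Regular expressions like {ab}* define regular languages.

The other choices are not regular:
- {a^(2^n) : n ≥ 0}: After pumping, length is no longer a power of 2
- {a^n b^m : n ≠ m, n,m ≥ 0}: After pumping a's, we can make n = m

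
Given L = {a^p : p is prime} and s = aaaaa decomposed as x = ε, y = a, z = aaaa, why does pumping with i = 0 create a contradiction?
xy⁰z = aaaa ∉ L

Pumping with i = 0 replaces y = a by y⁰ = ε:
- Original: s = xyz = aaaaa; aaaaa has length 5, which is prime, so it is in L
- Pumped: xy⁰z = ε · ε · aaaa = aaaa
- aaaa has length 4 = 2 × 2, which is not prime, so it is not in L

The pumping lemma would require xy⁰z ∈ L, so this decomposition yields a contradiction.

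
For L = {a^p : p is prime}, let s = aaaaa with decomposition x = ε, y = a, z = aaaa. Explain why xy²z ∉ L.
xy²z = aaaaaa ∉ L

Pumping with i = 2 replaces y = a by y² = aa:
- Original: s = xyz = aaaaa; aaaaa has length 5, which is prime, so it is in L
- Pumped: xy²z = ε · aa · aaaa = aaaaaa
- aaaaaa has length 6 = 2 × 3, which is not prime, so it is not in L

The pumping lemma would require xy²z ∈ L, so this decomposition yields a contradiction.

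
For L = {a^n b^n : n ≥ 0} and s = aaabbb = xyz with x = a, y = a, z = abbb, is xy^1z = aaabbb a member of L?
Yes

xy¹z = a · a · abbb = aaabbb.
aaabbb = a^3 b^3 has equal counts (3 = 3), so it is in L.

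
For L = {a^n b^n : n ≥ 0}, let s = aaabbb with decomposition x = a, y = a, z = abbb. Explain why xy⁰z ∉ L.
xy⁰z = aabbb ∉ L

Pumping with i = 0 replaces y = a by y⁰ = ε:
- Original: s = xyz = aaabbb; aaabbb = a^3 b^3 has equal counts (3 = 3), so it is in L
- Pumped: xy⁰z = a · ε · abbb = aabbb
- aabbb has 2 a's and 3 b's; 2 ≠ 3, so it is not in L

The pumping lemma would require xy⁰z ∈ L, so this decomposition yields a contradiction.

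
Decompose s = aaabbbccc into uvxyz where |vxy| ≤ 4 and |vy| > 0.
u='aa', v='a', x='bb', y='b', z='ccc'

For s = aaabbbccc with pumping length p = 4:

One valid decomposition:
- u = 'aa'
- v = 'a'
- x = 'bb'
- y = 'b'
- z = 'ccc'

Verification:
- uvxyz = 'aa' + 'a' + 'bb' + 'b' + 'ccc' = aaabbbccc ✓
- |vxy| = |'abbb'| = 4 ≤ 4 ✓
- |vy| = |'ab'| = 2 > 0 ✓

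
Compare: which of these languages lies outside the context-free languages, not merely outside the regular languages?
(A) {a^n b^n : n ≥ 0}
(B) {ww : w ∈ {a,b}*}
(B) {ww : w ∈ {a,b}*}

(B) {ww : w ∈ {a,b}*} requires the CFL pumping lemma.

- {a^n b^n : n ≥ 0} is context-free (but not regular)
  • Can be shown non-regular with the regular pumping lemma
  • After pumping, the number of a's and b's become unequal

- {ww : w ∈ {a,b}*} is NOT context-free
  • Requires the CFL pumping lemma to prove
  • Even a PDA cannot compare two arbitrary halves symbol by symbol; CFL pumping on a^p b^p a^p b^p fails

The CFL pumping lemma is "stronger" in that it can prove non-membership
in the larger class of context-free languages.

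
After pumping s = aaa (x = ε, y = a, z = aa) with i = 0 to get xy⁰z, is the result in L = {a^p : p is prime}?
Yes

xy⁰z = ε · ε · aa = aa.
aa has length 2, which is prime, so it is in L.
(A single pumped string landing in L is not a contradiction by itself; a non-regularity proof needs some i for which xy^i z ∉ L, for every admissible decomposition.)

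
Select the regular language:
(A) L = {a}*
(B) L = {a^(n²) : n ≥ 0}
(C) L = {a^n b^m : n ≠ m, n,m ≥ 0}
(A) {a}*

(A) L = {a}* is regular.

This can be recognized by a finite automaton (DFA/NFA).
Regular expressions like {a}* define regular languages.

The other choices are not regular:
- {a^n b^m : n ≠ m, n,m ≥ 0}: After pumping a's, we can make n = m
- {a^(n²) : n ≥ 0}: After pumping, length is no longer a perfect square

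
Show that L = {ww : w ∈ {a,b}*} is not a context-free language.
Assume for contradiction that L is context-free, and let p ≥ 1 be the pumping length given by the pumping lemma for CFLs.
Choose s = a^p b^p a^p b^p. Then s ∈ L (take w = a^p b^p) and |s| = 4p ≥ p.
By the CFL pumping lemma, s = uvxyz for some u, v, x, y, z with |vxy| ≤ p, |vy| ≥ 1, and uv^i xy^i z ∈ L for every i ≥ 0.

Write s as four blocks A₁ B₁ A₂ B₂ with A₁ = A₂ = a^p and B₁ = B₂ = b^p. Since |vxy| ≤ p, the window vxy lies inside at most two adjacent blocks. Take i = 0 and let t = uxz, so |t| = 4p − |vy| with 1 ≤ |vy| ≤ p. If |t| is odd, t ∉ L immediately, so assume |vy| is even (hence |vy| ≥ 2) and |t|/2 = 2p − |vy|/2, which satisfies p ≤ |t|/2 ≤ 2p − 1.

Case 1 (vxy inside A₁B₁): t = a^(p−j) b^(p−l) a^p b^p with j + l = |vy|. The second half of t has length < 2p, so it is a suffix of the trailing a^p b^p and ends in b; the first half is a^(p−j) b^(p−l) a^((j+l)/2), which ends in a because (j+l)/2 ≥ 1. The halves differ, so t ∉ L.

Case 2 (vxy inside B₁A₂, straddling the middle): t = a^p b^(p−j) a^(p−l) b^p with j + l = |vy|. If t = ww, then w is a prefix of t of length ≥ p, so w begins with a^p; and w is a suffix of t of length ≥ p, so w ends with b^p. That forces |w| ≥ 2p, contradicting |w| = |t|/2 ≤ 2p − 1. So t ∉ L.

Case 3 (vxy inside A₂B₂): t = a^p b^p a^(p−j) b^(p−l) with j + l = |vy|. The first half of t is a prefix of a^p b^p, so it begins with a; the second half is b^((j+l)/2) a^(p−j) b^(p−l), which begins with b. The halves differ, so t ∉ L.

In every case uv⁰xy⁰z = uxz ∉ L.

This contradicts the CFL pumping lemma, which requires uv^i xy^i z ∈ L for all i ≥ 0.
Hence L = {ww : w ∈ {a,b}*} is not context-free. ∎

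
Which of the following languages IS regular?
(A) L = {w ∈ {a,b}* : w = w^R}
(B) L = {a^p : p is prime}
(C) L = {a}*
(C) {a}*

(C) L = {a}* is regular.

This can be recognized by a finite automaton (DFA/NFA).
Regular expressions like {a}* define regular languages.

The other choices are not regular:
- {a^p : p is prime}: After pumping, the length becomes composite
- {w ∈ {a,b}* : w = w^R}: After pumping, the string is no longer symmetric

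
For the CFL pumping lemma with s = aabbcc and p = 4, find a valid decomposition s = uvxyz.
u='a', v='a', x='bb', y='c', z='c'

For s = aabbcc with pumping length p = 4:

One valid decomposition:
- u = 'a'
- v = 'a'
- x = 'bb'
- y = 'c'
- z = 'c'

Verification:
- uvxyz = 'a' + 'a' + 'bb' + 'c' + 'c' = aabbcc ✓
- |vxy| = |'abbc'| = 4 ≤ 4 ✓
- |vy| = |'ac'| = 2 > 0 ✓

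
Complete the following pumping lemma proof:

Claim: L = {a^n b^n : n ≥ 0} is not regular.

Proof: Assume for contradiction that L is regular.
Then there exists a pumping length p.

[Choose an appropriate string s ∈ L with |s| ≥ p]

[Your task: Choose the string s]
s = a^p b^p

This string is in L (has equal a's and b's) and has length 2p ≥ p.
Any decomposition xyz with |xy| ≤ p means y consists only of a's,
so pumping will unbalance the counts.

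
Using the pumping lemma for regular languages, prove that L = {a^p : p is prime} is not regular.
Assume for contradiction that L is regular, and let p ≥ 1 be the pumping length given by the pumping lemma.
Choose a prime q with q ≥ p (one exists because there are infinitely many primes) and let s = a^q. Then s ∈ L and |s| = q ≥ p.
By the pumping lemma, s = xyz for some x, y, z with |xy| ≤ p, |y| ≥ 1, and xy^i z ∈ L for every i ≥ 0.
Here y = a^k for some k with 1 ≤ k ≤ p, and xy^i z = a^(q + (i − 1)k) for every i ≥ 0.

Take i = q + 1: |xy^(q+1) z| = q + qk = q(k + 1).
Both factors satisfy q ≥ 2 and k + 1 ≥ 2, so q(k + 1) is composite, and xy^(q+1) z ∉ L.

This contradicts the pumping lemma, which requires xy^i z ∈ L for all i ≥ 0.
Hence L = {a^p : p is prime} is not regular. ∎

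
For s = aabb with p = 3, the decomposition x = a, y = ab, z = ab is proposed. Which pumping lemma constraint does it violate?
Violated: xyz = s

The decomposition x = a, y = ab, z = ab for s = aabb with p = 3
violates the constraint: xyz = s

xyz = 'a' + 'ab' + 'ab' = 'aabab' ≠ 'aabb' = s. The decomposition doesn't reconstruct s.

Pumping lemma constraints:
1. xyz = s (decomposition is valid)
2. |xy| ≤ p
3. |y| > 0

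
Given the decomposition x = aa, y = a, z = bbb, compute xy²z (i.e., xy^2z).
aaaabbb

Given x = 'aa', y = 'a', z = 'bbb' and i = 2:

xy^2z = x + y·y·...·y (2 times) + z
       = 'aa' + 'a'^2 + 'bbb'
       = 'aa' + 'aa' + 'bbb'
       = 'aaaabbb'

The pumped string is 'aaaabbb' with length 7.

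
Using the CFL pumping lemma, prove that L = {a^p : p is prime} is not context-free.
Assume for contradiction that L is context-free, and let p ≥ 1 be the pumping length given by the pumping lemma for CFLs.
Choose a prime q with q ≥ p and let s = a^q. Then s ∈ L and |s| = q ≥ p.
By the CFL pumping lemma, s = uvxyz for some u, v, x, y, z with |vxy| ≤ p, |vy| ≥ 1, and uv^i xy^i z ∈ L for every i ≥ 0.
All symbols are a's, so only lengths matter: let k = |vy|, with 1 ≤ k ≤ p. Then |uv^i xy^i z| = q + (i − 1)k.

Take i = q + 1: the length is q + qk = q(k + 1).
Both factors satisfy q ≥ 2 and k + 1 ≥ 2, so q(k + 1) is composite and uv^(q+1) xy^(q+1) z ∉ L.

This contradicts the CFL pumping lemma, which requires uv^i xy^i z ∈ L for all i ≥ 0.
Hence L = {a^p : p is prime} is not context-free. ∎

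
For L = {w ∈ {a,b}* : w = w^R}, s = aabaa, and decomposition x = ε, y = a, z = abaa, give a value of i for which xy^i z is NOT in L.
i = 0

xy⁰z = ε · ε · abaa = abaa; abaa reversed is aaba ≠ abaa, so it is not a palindrome and is not in L.
(Other choices also work, e.g. i = 2, 3; only i = 1 is guaranteed to stay in L since xy¹z = s.)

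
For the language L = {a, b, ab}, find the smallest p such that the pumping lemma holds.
p = 3

For a finite language L, the pumping lemma holds vacuously if p > max|s| for s ∈ L.

The longest string in L = {a, b, ab} has length 2.
If p = 3, then no string s ∈ L has |s| ≥ p, so the condition is vacuously true.

The minimum pumping length is p = 3.

Why no smaller p works: for any p ≤ 2, the longest string s ∈ L has |s| = 2 ≥ p, so it would
have to be pumpable; but pumping up (i = 2, 3, ...) produces ever longer strings, which cannot all lie in the
finite language L. So the pumping property fails for every p ≤ 2.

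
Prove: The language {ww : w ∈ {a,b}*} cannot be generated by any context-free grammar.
Assume for contradiction that L is context-free, and let p ≥ 1 be the pumping length given by the pumping lemma for CFLs.
Choose s = a^p b^p a^p b^p. Then s ∈ L (take w = a^p b^p) and |s| = 4p ≥ p.
By the CFL pumping lemma, s = uvxyz for some u, v, x, y, z with |vxy| ≤ p, |vy| ≥ 1, and uv^i xy^i z ∈ L for every i ≥ 0.

Write s as four blocks A₁ B₁ A₂ B₂ with A₁ = A₂ = a^p and B₁ = B₂ = b^p. Since |vxy| ≤ p, the window vxy lies inside at most two adjacent blocks. Take i = 0 and let t = uxz, so |t| = 4p − |vy| with 1 ≤ |vy| ≤ p. If |t| is odd, t ∉ L immediately, so assume |vy| is even (hence |vy| ≥ 2) and |t|/2 = 2p − |vy|/2, which satisfies p ≤ |t|/2 ≤ 2p − 1.

Case 1 (vxy inside A₁B₁): t = a^(p−j) b^(p−l) a^p b^p with j + l = |vy|. The second half of t has length < 2p, so it is a suffix of the trailing a^p b^p and ends in b; the first half is a^(p−j) b^(p−l) a^((j+l)/2), which ends in a because (j+l)/2 ≥ 1. The halves differ, so t ∉ L.

Case 2 (vxy inside B₁A₂, straddling the middle): t = a^p b^(p−j) a^(p−l) b^p with j + l = |vy|. If t = ww, then w is a prefix of t of length ≥ p, so w begins with a^p; and w is a suffix of t of length ≥ p, so w ends with b^p. That forces |w| ≥ 2p, contradicting |w| = |t|/2 ≤ 2p − 1. So t ∉ L.

Case 3 (vxy inside A₂B₂): t = a^p b^p a^(p−j) b^(p−l) with j + l = |vy|. The first half of t is a prefix of a^p b^p, so it begins with a; the second half is b^((j+l)/2) a^(p−j) b^(p−l), which begins with b. The halves differ, so t ∉ L.

In every case uv⁰xy⁰z = uxz ∉ L.

This contradicts the CFL pumping lemma, which requires uv^i xy^i z ∈ L for all i ≥ 0.
Hence L = {ww : w ∈ {a,b}*} is not context-free. ∎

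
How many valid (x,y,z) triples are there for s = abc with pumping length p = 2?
3

For s = 'abc' with pumping length p = 2:

Constraints: |xy| ≤ 2, |y| > 0

Valid decompositions (|xy| ≤ p, |y| ≥ 1):
  • x='', y='a', z='bc'
  • x='a', y='b', z='c'
  • x='', y='ab', z='c'

Total count: 3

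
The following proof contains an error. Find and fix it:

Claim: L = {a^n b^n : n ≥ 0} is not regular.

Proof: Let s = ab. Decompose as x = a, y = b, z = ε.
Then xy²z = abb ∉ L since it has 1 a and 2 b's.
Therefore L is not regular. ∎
Error: The string s = ab might be shorter than the pumping length p.

Correction: Choose s = a^p b^p to ensure |s| ≥ p. Also, the decomposition is wrong: with |xy| ≤ p, y cannot include b's when s starts with p a's.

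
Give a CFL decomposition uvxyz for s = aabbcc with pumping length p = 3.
u='aa', v='b', x='b', y='c', z='c'

For s = aabbcc with pumping length p = 3:

One valid decomposition:
- u = 'aa'
- v = 'b'
- x = 'b'
- y = 'c'
- z = 'c'

Verification:
- uvxyz = 'aa' + 'b' + 'b' + 'c' + 'c' = aabbcc ✓
- |vxy| = |'bbc'| = 3 ≤ 3 ✓
- |vy| = |'bc'| = 2 > 0 ✓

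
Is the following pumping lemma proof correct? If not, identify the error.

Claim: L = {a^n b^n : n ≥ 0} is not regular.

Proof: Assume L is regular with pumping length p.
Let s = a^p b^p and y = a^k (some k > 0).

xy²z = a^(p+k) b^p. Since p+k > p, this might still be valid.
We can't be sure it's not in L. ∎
The proof is INCORRECT.

Error: The conclusion is wrong.
xy²z = a^(p+k) b^p is definitely NOT in L because the number of a's (p+k) ≠ number of b's (p).
The proof incorrectly doubts what is actually a valid contradiction.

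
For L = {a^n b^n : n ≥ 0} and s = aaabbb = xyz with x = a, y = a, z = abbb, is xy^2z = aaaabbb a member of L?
No

xy²z = a · aa · abbb = aaaabbb.
aaaabbb has 4 a's and 3 b's; 4 ≠ 3, so it is not in L.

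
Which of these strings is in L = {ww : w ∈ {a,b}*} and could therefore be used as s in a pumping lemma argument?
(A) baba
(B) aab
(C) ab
(A) baba

The pumping lemma is applied to a string s that lies in L, so first check membership of each option:
- (A) baba splits into halves ba · ba, which are equal, so it is in L (w = ba) ✓
- (B) aab has odd length 3, so it cannot be written as ww and is not in L ✗
- (C) ab has length 2; its halves are a and b, which differ, so it is not in L ✗

Only (A) baba is in L, so it is the only candidate that could play the role of s.
(In a complete proof one picks s in terms of the pumping length p so that |s| ≥ p is guaranteed; a fixed string like baba illustrates the shape of such an s.)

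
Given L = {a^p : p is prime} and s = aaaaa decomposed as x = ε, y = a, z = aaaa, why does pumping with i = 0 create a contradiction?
xy⁰z = aaaa ∉ L

Pumping with i = 0 replaces y = a by y⁰ = ε:
- Original: s = xyz = aaaaa; aaaaa has length 5, which is prime, so it is in L
- Pumped: xy⁰z = ε · ε · aaaa = aaaa
- aaaa has length 4 = 2 × 2, which is not prime, so it is not in L

The pumping lemma would require xy⁰z ∈ L, so this decomposition yields a contradiction.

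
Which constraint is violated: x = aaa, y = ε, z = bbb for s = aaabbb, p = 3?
Violated: |y| > 0

The decomposition x = aaa, y = ε, z = bbb for s = aaabbb with p = 3
violates the constraint: |y| > 0

|y| = 0, but the pumping lemma requires |y| > 0 (y must be non-empty).

Pumping lemma constraints:
1. xyz = s (decomposition is valid)
2. |xy| ≤ p
3. |y| > 0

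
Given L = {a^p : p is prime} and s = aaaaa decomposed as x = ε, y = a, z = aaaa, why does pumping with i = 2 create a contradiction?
xy²z = aaaaaa ∉ L

Pumping with i = 2 replaces y = a by y² = aa:
- Original: s = xyz = aaaaa; aaaaa has length 5, which is prime, so it is in L
- Pumped: xy²z = ε · aa · aaaa = aaaaaa
- aaaaaa has length 6 = 2 × 3, which is not prime, so it is not in L

The pumping lemma would require xy²z ∈ L, so this decomposition yields a contradiction.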